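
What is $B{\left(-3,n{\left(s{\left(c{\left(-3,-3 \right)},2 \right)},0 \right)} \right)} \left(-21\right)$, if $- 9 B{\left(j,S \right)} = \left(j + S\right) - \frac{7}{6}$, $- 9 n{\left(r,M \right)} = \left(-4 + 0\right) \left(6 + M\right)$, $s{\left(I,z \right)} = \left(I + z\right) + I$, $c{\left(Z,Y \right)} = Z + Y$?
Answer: $- \frac{7}{2} \approx -3.5$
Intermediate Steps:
$c{\left(Z,Y \right)} = Y + Z$
$s{\left(I,z \right)} = z + 2 I$
$n{\left(r,M \right)} = \frac{8}{3} + \frac{4 M}{9}$ ($n{\left(r,M \right)} = - \frac{\left(-4 + 0\right) \left(6 + M\right)}{9} = - \frac{\left(-4\right) \left(6 + M\right)}{9} = - \frac{-24 - 4 M}{9} = \frac{8}{3} + \frac{4 M}{9}$)
$B{\left(j,S \right)} = \frac{7}{54} - \frac{S}{9} - \frac{j}{9}$ ($B{\left(j,S \right)} = - \frac{\left(j + S\right) - \frac{7}{6}}{9} = - \frac{\left(S + j\right) - \frac{7}{6}}{9} = - \frac{- \frac{7}{6} + S + j}{9} = \frac{7}{54} - \frac{S}{9} - \frac{j}{9}$)
$B{\left(-3,n{\left(s{\left(c{\left(-3,-3 \right)},2 \right)},0 \right)} \right)} \left(-21\right) = \left(\frac{7}{54} - \frac{\frac{8}{3} + \frac{4}{9} \cdot 0}{9} - - \frac{1}{3}\right) \left(-21\right) = \left(\frac{7}{54} - \frac{\frac{8}{3} + 0}{9} + \frac{1}{3}\right) \left(-21\right) = \left(\frac{7}{54} - \frac{8}{27} + \frac{1}{3}\right) \left(-21\right) = \frac{1}{6} \left(-21\right) = - \frac{7}{2}$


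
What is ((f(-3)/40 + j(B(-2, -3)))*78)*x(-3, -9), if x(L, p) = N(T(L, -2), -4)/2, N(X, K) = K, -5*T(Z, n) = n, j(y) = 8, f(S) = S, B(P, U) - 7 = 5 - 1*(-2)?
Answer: -12363/10 ≈ -1236.3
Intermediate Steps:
B(P, U) = 14 (B(P, U) = 7 + (5 - 1*(-2)) = 7 + (5 + 2) = 7 + 7 = 14)
T(Z, n) = -n/5
x(L, p) = -2 (x(L, p) = -4/2 = -4*1/2 = -2)
((f(-3)/40 + j(B(-2, -3)))*78)*x(-3, -9) = ((-3/40 + 8)*78)*(-2) = ((317/40)*78)*(-2) = (12363/20)*(-2) = -12363/10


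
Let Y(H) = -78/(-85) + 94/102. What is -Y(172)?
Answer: -469/255 ≈ -1.8392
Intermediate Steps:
Y(H) = 469/255 (Y(H) = -78*(-1/85) + 94*(1/102) = 78/85 + 47/51 = 469/255)
-Y(172) = -1*469/255 = -469/255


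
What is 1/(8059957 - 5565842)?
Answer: 1/2494115 ≈ 4.0094e-7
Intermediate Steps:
1/(8059957 - 5565842) = 1/2494115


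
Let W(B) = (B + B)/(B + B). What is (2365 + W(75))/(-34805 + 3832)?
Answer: -2366/30973 ≈ -0.076389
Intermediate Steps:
W(B) = 1 (W(B) = (2*B)/((2*B)) = (2*B)*(1/(2*B)) = 1)
(2365 + W(75))/(-34805 + 3832) = (2365 + 1)/(-34805 + 3832) = 2366/(-30973) = 2366*(-1/30973) = -2366/30973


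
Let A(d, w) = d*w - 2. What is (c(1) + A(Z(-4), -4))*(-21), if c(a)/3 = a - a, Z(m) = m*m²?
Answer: -5334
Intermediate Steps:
Z(m) = m³
A(d, w) = -2 + d*w
c(a) = 0 (c(a) = 3*(a - a) = 3*0 = 0)
(c(1) + A(Z(-4), -4))*(-21) = (0 + (-2 + (-4)³*(-4)))*(-21) = (0 + (-2 - 64*(-4)))*(-21) = (0 + (-2 + 256))*(-21) = (0 + 254)*(-21) = 254*(-21) = -5334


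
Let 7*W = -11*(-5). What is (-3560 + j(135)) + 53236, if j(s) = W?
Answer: 347787/7 ≈ 49684.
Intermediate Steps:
W = 55/7 (W = (-11*(-5))/7 = (⅐)*55 = 55/7 ≈ 7.8571)
j(s) = 55/7
(-3560 + j(135)) + 53236 = (-3560 + 55/7) + 53236 = -24865/7 + 53236 = 347787/7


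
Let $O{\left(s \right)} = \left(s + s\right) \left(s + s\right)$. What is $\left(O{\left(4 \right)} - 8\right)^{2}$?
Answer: $3136$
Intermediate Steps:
$O{\left(s \right)} = 4 s^{2}$ ($O{\left(s \right)} = 2 s 2 s = 4 s^{2}$)
$\left(O{\left(4 \right)} - 8\right)^{2} = \left(4 \cdot 4^{2} - 8\right)^{2} = \left(4 \cdot 16 - 8\right)^{2} = \left(64 - 8\right)^{2} = 56^{2} = 3136$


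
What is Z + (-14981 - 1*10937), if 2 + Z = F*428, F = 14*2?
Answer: -13936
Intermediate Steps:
F = 28
Z = 11982 (Z = -2 + 28*428 = -2 + 11984 = 11982)
Z + (-14981 - 1*10937) = 11982 + (-14981 - 1*10937) = 11982 + (-14981 - 10937) = 11982 - 25918 = -13936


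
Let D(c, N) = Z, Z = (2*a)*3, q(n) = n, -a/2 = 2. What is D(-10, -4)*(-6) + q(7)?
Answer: 151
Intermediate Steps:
a = -4 (a = -2*2 = -4)
Z = -24 (Z = (2*(-4))*3 = -8*3 = -24)
D(c, N) = -24
D(-10, -4)*(-6) + q(7) = -24*(-6) + 7 = 144 + 7 = 151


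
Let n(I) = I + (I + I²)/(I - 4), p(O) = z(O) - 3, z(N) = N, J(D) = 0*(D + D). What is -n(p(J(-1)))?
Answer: 27/7 ≈ 3.8571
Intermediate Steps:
J(D) = 0 (J(D) = 0*(2*D) = 0)
p(O) = -3 + O (p(O) = O - 3 = -3 + O)
n(I) = I + (I + I²)/(-4 + I)
-n(p(J(-1))) = -(-3 + 0)*(-3 + 2*(-3 + 0))/(-4 + (-3 + 0)) = -(-3)*(-3 + 2*(-3))/(-4 - 3) = -(-3)*(-3 - 6)/(-7) = -(-3)*(-1)*(-9)/7 = -1*(-27/7) = 27/7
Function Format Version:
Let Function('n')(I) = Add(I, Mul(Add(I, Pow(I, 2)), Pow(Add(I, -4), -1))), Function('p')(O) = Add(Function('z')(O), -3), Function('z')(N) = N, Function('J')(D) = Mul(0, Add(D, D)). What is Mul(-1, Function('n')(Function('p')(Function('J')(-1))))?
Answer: Rational(27, 7) ≈ 3.8571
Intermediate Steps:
Function('J')(D) = 0 (Function('J')(D) = Mul(0, Mul(2, D)) = 0)
Function('p')(O) = Add(-3, O) (Function('p')(O) = Add(O, -3) = Add(-3, O))
Function('n')(I) = Add(I, Mul(Pow(Add(-4, I), -1), Add(I, Pow(I, 2)))) (Function('n')(I) = Add(I, Mul(Add(I, Pow(I, 2)), Pow(Add(-4, I), -1))) = Add(I, Mul(Pow(Add(-4, I), -1), Add(I, Pow(I, 2)))))
Mul(-1, Function('n')(Function('p')(Function('J')(-1)))) = Mul(-1, Mul(Add(-3, 0), Pow(Add(-4, Add(-3, 0)), -1), Add(-3, Mul(2, Add(-3, 0))))) = Mul(-1, Mul(-3, Pow(Add(-4, -3), -1), Add(-3, Mul(2, -3)))) = Mul(-1, Mul(-3, Pow(-7, -1), Add(-3, -6))) = Mul(-1, Mul(-3, Rational(-1, 7), -9)) = Mul(-1, Rational(-27, 7)) = Rational(27, 7)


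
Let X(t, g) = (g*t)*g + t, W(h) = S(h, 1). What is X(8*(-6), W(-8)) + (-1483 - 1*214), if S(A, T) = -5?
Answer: -2945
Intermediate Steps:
W(h) = -5
X(t, g) = t + t*g**2 (X(t, g) = t*g**2 + t = t + t*g**2)
X(8*(-6), W(-8)) + (-1483 - 1*214) = (8*(-6))*(1 + (-5)**2) + (-1483 - 1*214) = -48*(1 + 25) + (-1483 - 214) = -48*26 - 1697 = -1248 - 1697 = -2945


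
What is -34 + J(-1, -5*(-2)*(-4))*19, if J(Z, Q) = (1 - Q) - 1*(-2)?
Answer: 783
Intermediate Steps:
J(Z, Q) = 3 - Q (J(Z, Q) = (1 - Q) + 2 = 3 - Q)
-34 + J(-1, -5*(-2)*(-4))*19 = -34 + (3 - (-5*(-2))*(-4))*19 = -34 + (3 - 10*(-4))*19 = -34 + (3 - 1*(-40))*19 = -34 + (3 + 40)*19 = -34 + 43*19 = -34 + 817 = 783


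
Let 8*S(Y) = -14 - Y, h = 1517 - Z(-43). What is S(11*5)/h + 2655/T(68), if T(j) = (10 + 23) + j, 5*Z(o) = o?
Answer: 161983875/6163424 ≈ 26.281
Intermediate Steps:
Z(o) = o/5
h = 7628/5 (h = 1517 - (-43)/5 = 1517 - 1*(-43/5) = 1517 + 43/5 = 7628/5 ≈ 1525.6)
T(j) = 33 + j
S(Y) = -7/4 - Y/8 (S(Y) = (-14 - Y)/8 = -7/4 - Y/8)
S(11*5)/h + 2655/T(68) = (-7/4 - 11*5/8)/(7628/5) + 2655/(33 + 68) = (-7/4 - ⅛*55)*(5/7628) + 2655/101 = (-7/4 - 55/8)*(5/7628) + 2655*(1/101) = -69/8*5/7628 + 2655/101 = -345/61024 + 2655/101 = 161983875/6163424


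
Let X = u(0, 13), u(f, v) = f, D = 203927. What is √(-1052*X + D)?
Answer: √203927 ≈ 451.58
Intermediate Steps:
X = 0
√(-1052*X + D) = √(-1052*0 + 203927) = √(0 + 203927) = √203927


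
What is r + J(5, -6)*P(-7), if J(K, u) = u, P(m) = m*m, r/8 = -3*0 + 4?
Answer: -262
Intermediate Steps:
r = 32 (r = 8*(-3*0 + 4) = 8*(0 + 4) = 8*4 = 32)
P(m) = m**2
r + J(5, -6)*P(-7) = 32 - 6*(-7)**2 = 32 - 6*49 = 32 - 294 = -262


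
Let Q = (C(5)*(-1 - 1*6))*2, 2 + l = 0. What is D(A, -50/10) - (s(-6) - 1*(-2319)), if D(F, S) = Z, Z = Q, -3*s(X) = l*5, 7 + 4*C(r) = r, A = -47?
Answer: -6946/3 ≈ -2315.3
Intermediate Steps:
C(r) = -7/4 + r/4
l = -2 (l = -2 + 0 = -2)
s(X) = 10/3 (s(X) = -(-2)*5/3 = -⅓*(-10) = 10/3)
Q = 7 (Q = ((-7/4 + (¼)*5)*(-1 - 1*6))*2 = ((-7/4 + 5/4)*(-1 - 6))*2 = -½*(-7)*2 = (7/2)*2 = 7)
Z = 7
D(F, S) = 7
D(A, -50/10) - (s(-6) - 1*(-2319)) = 7 - (10/3 - 1*(-2319)) = 7 - (10/3 + 2319) = 7 - 1*6967/3 = 7 - 6967/3 = -6946/3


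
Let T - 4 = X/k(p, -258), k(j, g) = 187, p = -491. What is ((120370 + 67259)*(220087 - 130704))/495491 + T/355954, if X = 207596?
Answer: 558162197223347445/16490782319209 ≈ 33847.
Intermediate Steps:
T = 208344/187 (T = 4 + 207596/187 = 208344/187 ≈ 1114.1)
((120370 + 67259)*(220087 - 130704))/495491 + T/355954 = ((120370 + 67259)*(220087 - 130704))/495491 + (208344/187)/355954 = (187629*89383)*(1/495491) + (208344/187)*(1/355954) = 16770842907*(1/495491) + 104172/33281699 = 16770842907/495491 + 104172/33281699 = 558162197223347445/16490782319209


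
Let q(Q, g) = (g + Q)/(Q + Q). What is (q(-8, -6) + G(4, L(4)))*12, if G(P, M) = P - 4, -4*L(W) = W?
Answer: 21/2 ≈ 10.500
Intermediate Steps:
L(W) = -W/4
G(P, M) = -4 + P
q(Q, g) = (Q + g)/(2*Q) (q(Q, g) = (Q + g)/((2*Q)) = (Q + g)*(1/(2*Q)) = (Q + g)/(2*Q))
(q(-8, -6) + G(4, L(4)))*12 = ((1/2)*(-8 - 6)/(-8) + (-4 + 4))*12 = ((1/2)*(-1/8)*(-14) + 0)*12 = (7/8 + 0)*12 = (7/8)*12 = 21/2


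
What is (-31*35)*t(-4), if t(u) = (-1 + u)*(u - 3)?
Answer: -37975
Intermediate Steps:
t(u) = (-1 + u)*(-3 + u)
(-31*35)*t(-4) = (-31*35)*(3 + (-4)**2 - 4*(-4)) = -1085*(3 + 16 + 16) = -1085*35 = -37975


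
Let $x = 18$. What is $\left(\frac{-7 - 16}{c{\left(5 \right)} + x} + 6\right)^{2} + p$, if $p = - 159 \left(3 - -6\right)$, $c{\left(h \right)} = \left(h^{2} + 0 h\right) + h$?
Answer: $- \frac{3226799}{2304} \approx -1400.5$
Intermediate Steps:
$c{\left(h \right)} = h + h^{2}$ ($c{\left(h \right)} = \left(h^{2} + 0\right) + h = h^{2} + h = h + h^{2}$)
$p = -1431$ ($p = - 159 \left(3 + 6\right) = \left(-159\right) 9 = -1431$)
$\left(\frac{-7 - 16}{c{\left(5 \right)} + x} + 6\right)^{2} + p = \left(\frac{-7 - 16}{5 \left(1 + 5\right) + 18} + 6\right)^{2} - 1431 = \left(- \frac{23}{5 \cdot 6 + 18} + 6\right)^{2} - 1431 = \left(- \frac{23}{30 + 18} + 6\right)^{2} - 1431 = \left(- \frac{23}{48} + 6\right)^{2} - 1431 = \left(\frac{265}{48}\right)^{2} - 1431 = \frac{70225}{2304} - 1431 = - \frac{3226799}{2304}$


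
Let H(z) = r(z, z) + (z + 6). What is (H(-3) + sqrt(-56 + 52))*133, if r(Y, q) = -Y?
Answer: 798 + 266*I ≈ 798.0 + 266.0*I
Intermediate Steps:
H(z) = 6 (H(z) = -z + (z + 6) = -z + (6 + z) = 6)
(H(-3) + sqrt(-56 + 52))*133 = (6 + sqrt(-56 + 52))*133 = (6 + sqrt(-4))*133 = (6 + 2*I)*133 = 798 + 266*I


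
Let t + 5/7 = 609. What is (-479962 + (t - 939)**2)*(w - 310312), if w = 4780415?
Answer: -81172211478039/49 ≈ -1.6566e+12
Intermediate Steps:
t = 4258/7 (t = -5/7 + 609 = 4258/7 ≈ 608.29)
(-479962 + (t - 939)**2)*(w - 310312) = (-479962 + (4258/7 - 939)**2)*(4780415 - 310312) = (-479962 + (-2315/7)**2)*4470103 = (-479962 + 5359225/49)*4470103 = -18158913/49*4470103 = -81172211478039/49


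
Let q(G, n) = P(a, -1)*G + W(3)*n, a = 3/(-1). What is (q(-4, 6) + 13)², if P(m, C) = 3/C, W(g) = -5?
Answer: 25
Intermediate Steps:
a = -3 (a = 3*(-1) = -3)
q(G, n) = -5*n - 3*G (q(G, n) = (3/(-1))*G - 5*n = (3*(-1))*G - 5*n = -3*G - 5*n = -5*n - 3*G)
(q(-4, 6) + 13)² = ((-5*6 - 3*(-4)) + 13)² = ((-30 + 12) + 13)² = (-18 + 13)² = (-5)² = 25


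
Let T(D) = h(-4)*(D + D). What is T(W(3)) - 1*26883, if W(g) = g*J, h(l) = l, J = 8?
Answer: -27075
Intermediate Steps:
W(g) = 8*g (W(g) = g*8 = 8*g)
T(D) = -8*D (T(D) = -4*(D + D) = -8*D)
T(W(3)) - 1*26883 = -64*3 - 1*26883 = -8*24 - 26883 = -192 - 26883 = -27075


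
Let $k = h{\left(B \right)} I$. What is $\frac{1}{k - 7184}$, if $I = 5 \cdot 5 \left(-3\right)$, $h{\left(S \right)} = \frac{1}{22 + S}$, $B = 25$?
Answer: $- \frac{47}{337723} \approx -0.00013917$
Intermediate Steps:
$I = -75$ ($I = 25 \left(-3\right) = -75$)
$k = - \frac{75}{47}$ ($k = \frac{1}{22 + 25} \left(-75\right) = \frac{1}{47} \left(-75\right) = - \frac{75}{47} \approx -1.5957$)
$\frac{1}{k - 7184} = \frac{1}{- \frac{75}{47} - 7184} = \frac{1}{- \frac{337723}{47}} = - \frac{47}{337723}$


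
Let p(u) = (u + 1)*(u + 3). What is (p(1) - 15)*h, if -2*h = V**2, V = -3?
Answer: 63/2 ≈ 31.500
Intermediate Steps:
h = -9/2 (h = -1/2*(-3)**2 = -1/2*9 = -9/2 ≈ -4.5000)
p(u) = (1 + u)*(3 + u)
(p(1) - 15)*h = ((3 + 1**2 + 4*1) - 15)*(-9/2) = ((3 + 1 + 4) - 15)*(-9/2) = (8 - 15)*(-9/2) = -7*(-9/2) = 63/2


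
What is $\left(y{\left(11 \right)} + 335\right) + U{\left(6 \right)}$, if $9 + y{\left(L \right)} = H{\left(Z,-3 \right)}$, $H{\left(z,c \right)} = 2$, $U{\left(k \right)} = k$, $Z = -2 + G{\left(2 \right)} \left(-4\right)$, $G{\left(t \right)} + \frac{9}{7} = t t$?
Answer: $334$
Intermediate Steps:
$G{\left(t \right)} = - \frac{9}{7} + t^{2}$ ($G{\left(t \right)} = - \frac{9}{7} + t t = - \frac{9}{7} + t^{2}$)
$Z = - \frac{90}{7}$ ($Z = -2 + \left(- \frac{9}{7} + 2^{2}\right) \left(-4\right) = -2 + \left(- \frac{9}{7} + 4\right) \left(-4\right) = -2 + \frac{19}{7} \left(-4\right) = -2 - \frac{76}{7} = - \frac{90}{7} \approx -12.857$)
$y{\left(L \right)} = -7$ ($y{\left(L \right)} = -9 + 2 = -7$)
$\left(y{\left(11 \right)} + 335\right) + U{\left(6 \right)} = \left(-7 + 335\right) + 6 = 328 + 6 = 334$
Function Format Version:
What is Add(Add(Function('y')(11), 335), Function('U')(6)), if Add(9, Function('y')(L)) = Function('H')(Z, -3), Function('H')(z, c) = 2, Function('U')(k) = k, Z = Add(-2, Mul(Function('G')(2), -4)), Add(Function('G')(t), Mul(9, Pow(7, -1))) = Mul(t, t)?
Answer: 334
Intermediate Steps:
Function('G')(t) = Add(Rational(-9, 7), Pow(t, 2)) (Function('G')(t) = Add(Rational(-9, 7), Mul(t, t)) = Add(Rational(-9, 7), Pow(t, 2)))
Z = Rational(-90, 7) (Z = Add(-2, Mul(Add(Rational(-9, 7), Pow(2, 2)), -4)) = Add(-2, Mul(Add(Rational(-9, 7), 4), -4)) = Add(-2, Mul(Rational(19, 7), -4)) = Add(-2, Rational(-76, 7)) = Rational(-90, 7) ≈ -12.857)
Function('y')(L) = -7 (Function('y')(L) = Add(-9, 2) = -7)
Add(Add(Function('y')(11), 335), Function('U')(6)) = Add(Add(-7, 335), 6) = Add(328, 6) = 334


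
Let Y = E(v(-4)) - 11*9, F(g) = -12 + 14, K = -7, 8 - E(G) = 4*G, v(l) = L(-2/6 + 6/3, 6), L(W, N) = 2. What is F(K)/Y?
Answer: -2/99 ≈ -0.020202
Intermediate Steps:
v(l) = 2
E(G) = 8 - 4*G
F(g) = 2
Y = -99 (Y = (8 - 4*2) - 11*9 = (8 - 8) - 99 = 0 - 99 = -99)
F(K)/Y = 2/(-99) = 2*(-1/99) = -2/99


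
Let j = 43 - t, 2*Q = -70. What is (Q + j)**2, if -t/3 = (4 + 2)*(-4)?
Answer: 4096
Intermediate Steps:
Q = -35 (Q = (1/2)*(-70) = -35)
t = 72 (t = -3*(4 + 2)*(-4) = -18*(-4) = -3*(-24) = 72)
j = -29 (j = 43 - 1*72 = 43 - 72 = -29)
(Q + j)**2 = (-35 - 29)**2 = (-64)**2 = 4096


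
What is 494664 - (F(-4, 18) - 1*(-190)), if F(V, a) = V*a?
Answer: 494546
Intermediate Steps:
494664 - (F(-4, 18) - 1*(-190)) = 494664 - (-4*18 - 1*(-190)) = 494664 - (-72 + 190) = 494664 - 1*118 = 494664 - 118 = 494546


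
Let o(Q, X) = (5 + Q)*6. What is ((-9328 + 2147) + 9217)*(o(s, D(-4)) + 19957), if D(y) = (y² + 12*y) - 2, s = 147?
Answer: 42489284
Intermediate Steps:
D(y) = -2 + y² + 12*y
o(Q, X) = 30 + 6*Q
((-9328 + 2147) + 9217)*(o(s, D(-4)) + 19957) = ((-9328 + 2147) + 9217)*((30 + 6*147) + 19957) = (-7181 + 9217)*((30 + 882) + 19957) = 2036*(912 + 19957) = 2036*20869 = 42489284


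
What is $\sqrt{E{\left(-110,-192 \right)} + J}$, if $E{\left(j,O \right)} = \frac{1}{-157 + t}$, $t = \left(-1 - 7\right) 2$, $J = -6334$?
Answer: $\frac{i \sqrt{189570459}}{173} \approx 79.586 i$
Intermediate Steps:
$t = -16$ ($t = \left(-8\right) 2 = -16$)
$E{\left(j,O \right)} = - \frac{1}{173}$ ($E{\left(j,O \right)} = \frac{1}{-157 - 16} = \frac{1}{-173} = - \frac{1}{173}$)
$\sqrt{E{\left(-110,-192 \right)} + J} = \sqrt{- \frac{1}{173} - 6334} = \sqrt{- \frac{1095783}{173}} = \frac{i \sqrt{189570459}}{173}$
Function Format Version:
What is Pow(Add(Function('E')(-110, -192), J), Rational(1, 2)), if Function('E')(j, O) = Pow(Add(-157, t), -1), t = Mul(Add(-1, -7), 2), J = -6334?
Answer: Mul(Rational(1, 173), I, Pow(189570459, Rational(1, 2))) ≈ Mul(79.586, I)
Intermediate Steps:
t = -16 (t = Mul(-8, 2) = -16)
Function('E')(j, O) = Rational(-1, 173) (Function('E')(j, O) = Pow(Add(-157, -16), -1) = Pow(-173, -1) = Rational(-1, 173))
Pow(Add(Function('E')(-110, -192), J), Rational(1, 2)) = Pow(Add(Rational(-1, 173), -6334), Rational(1, 2)) = Pow(Rational(-1095783, 173), Rational(1, 2)) = Mul(Rational(1, 173), I, Pow(189570459, Rational(1, 2)))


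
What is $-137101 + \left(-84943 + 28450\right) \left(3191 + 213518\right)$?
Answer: $-12242678638$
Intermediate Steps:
$-137101 + \left(-84943 + 28450\right) \left(3191 + 213518\right) = -137101 - 12242541537 = -12242678638$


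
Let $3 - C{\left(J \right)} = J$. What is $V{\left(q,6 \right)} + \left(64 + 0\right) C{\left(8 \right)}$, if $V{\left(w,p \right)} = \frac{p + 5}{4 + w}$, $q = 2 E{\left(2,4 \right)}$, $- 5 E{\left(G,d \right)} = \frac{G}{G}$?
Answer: $- \frac{5705}{18} \approx -316.94$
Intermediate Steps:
$C{\left(J \right)} = 3 - J$
$E{\left(G,d \right)} = - \frac{1}{5}$ ($E{\left(G,d \right)} = - \frac{G \frac{1}{G}}{5} = \left(- \frac{1}{5}\right) 1 = - \frac{1}{5}$)
$q = - \frac{2}{5}$ ($q = 2 \left(- \frac{1}{5}\right) = - \frac{2}{5} \approx -0.4$)
$V{\left(w,p \right)} = \frac{5 + p}{4 + w}$
$V{\left(q,6 \right)} + \left(64 + 0\right) C{\left(8 \right)} = \frac{5 + 6}{4 - \frac{2}{5}} + \left(64 + 0\right) \left(3 - 8\right) = \frac{1}{\frac{18}{5}} \cdot 11 + 64 \left(3 - 8\right) = \frac{5}{18} \cdot 11 + 64 \left(-5\right) = \frac{55}{18} - 320 = - \frac{5705}{18}$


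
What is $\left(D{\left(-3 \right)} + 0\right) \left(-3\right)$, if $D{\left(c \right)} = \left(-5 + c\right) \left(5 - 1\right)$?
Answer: $96$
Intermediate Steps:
$D{\left(c \right)} = -20 + 4 c$ ($D{\left(c \right)} = \left(-5 + c\right) 4 = -20 + 4 c$)
$\left(D{\left(-3 \right)} + 0\right) \left(-3\right) = \left(\left(-20 + 4 \left(-3\right)\right) + 0\right) \left(-3\right) = \left(\left(-20 - 12\right) + 0\right) \left(-3\right) = \left(-32 + 0\right) \left(-3\right) = \left(-32\right) \left(-3\right) = 96$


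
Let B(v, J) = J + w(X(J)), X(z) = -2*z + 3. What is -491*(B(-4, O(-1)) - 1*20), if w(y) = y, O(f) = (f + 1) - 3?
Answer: 6874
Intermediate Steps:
X(z) = 3 - 2*z
O(f) = -2 + f (O(f) = (1 + f) - 3 = -2 + f)
B(v, J) = 3 - J (B(v, J) = J + (3 - 2*J) = 3 - J)
-491*(B(-4, O(-1)) - 1*20) = -491*((3 - (-2 - 1)) - 1*20) = -491*((3 - 1*(-3)) - 20) = -491*((3 + 3) - 20) = -491*(6 - 20) = -491*(-14) = 6874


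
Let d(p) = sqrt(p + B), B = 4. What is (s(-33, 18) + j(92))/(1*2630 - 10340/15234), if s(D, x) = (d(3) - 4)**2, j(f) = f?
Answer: 175191/4005508 - 15234*sqrt(7)/5006885 ≈ 0.035688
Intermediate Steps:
d(p) = sqrt(4 + p) (d(p) = sqrt(p + 4) = sqrt(4 + p))
s(D, x) = (-4 + sqrt(7))**2 (s(D, x) = (sqrt(4 + 3) - 4)**2 = (sqrt(7) - 4)**2 = (-4 + sqrt(7))**2)
(s(-33, 18) + j(92))/(1*2630 - 10340/15234) = ((4 - sqrt(7))**2 + 92)/(1*2630 - 10340/15234) = (92 + (4 - sqrt(7))**2)/(2630 - 10340*1/15234) = (92 + (4 - sqrt(7))**2)/(2630 - 5170/7617) = (92 + (4 - sqrt(7))**2)/(20027540/7617) = (92 + (4 - sqrt(7))**2)*(7617/20027540) = 175191/5006885 + 7617*(4 - sqrt(7))**2/20027540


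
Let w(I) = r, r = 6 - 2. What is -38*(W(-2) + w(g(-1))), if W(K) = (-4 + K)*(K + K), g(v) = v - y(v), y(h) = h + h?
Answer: -1064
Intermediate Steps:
y(h) = 2*h
g(v) = -v (g(v) = v - 2*v = -v)
r = 4
W(K) = 2*K*(-4 + K) (W(K) = (-4 + K)*(2*K) = 2*K*(-4 + K))
w(I) = 4
-38*(W(-2) + w(g(-1))) = -38*(2*(-2)*(-4 - 2) + 4) = -38*(2*(-2)*(-6) + 4) = -38*(24 + 4) = -38*28 = -1064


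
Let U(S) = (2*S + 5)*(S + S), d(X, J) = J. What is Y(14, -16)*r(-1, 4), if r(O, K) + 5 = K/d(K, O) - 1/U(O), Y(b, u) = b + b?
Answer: -742/3 ≈ -247.33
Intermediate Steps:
U(S) = 2*S*(5 + 2*S) (U(S) = (5 + 2*S)*(2*S) = 2*S*(5 + 2*S))
Y(b, u) = 2*b
r(O, K) = -5 + K/O - 1/(2*O*(5 + 2*O)) (r(O, K) = -5 + (K/O - 1/(2*O*(5 + 2*O))) = -5 + K/O - 1/(2*O*(5 + 2*O)))
Y(14, -16)*r(-1, 4) = (2*14)*(-5 + 4/(-1) - ½/(-1*(5 + 2*(-1)))) = 28*(-5 + 4*(-1) - ½*(-1)/(5 - 2)) = 28*(-5 - 4 - ½*(-1)/3) = 28*(-5 - 4 - ½*(-1)*⅓) = 28*(-5 - 4 + ⅙) = 28*(-53/6) = -742/3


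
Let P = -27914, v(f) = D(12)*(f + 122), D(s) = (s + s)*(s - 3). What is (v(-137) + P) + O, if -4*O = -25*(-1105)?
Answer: -152241/4 ≈ -38060.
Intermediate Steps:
D(s) = 2*s*(-3 + s) (D(s) = (2*s)*(-3 + s) = 2*s*(-3 + s))
O = -27625/4 (O = -(-25)*(-1105)/4 = -1/4*27625 = -27625/4 ≈ -6906.3)
v(f) = 26352 + 216*f (v(f) = (2*12*(-3 + 12))*(f + 122) = (2*12*9)*(122 + f) = 216*(122 + f) = 26352 + 216*f)
(v(-137) + P) + O = ((26352 + 216*(-137)) - 27914) - 27625/4 = ((26352 - 29592) - 27914) - 27625/4 = (-3240 - 27914) - 27625/4 = -31154 - 27625/4 = -152241/4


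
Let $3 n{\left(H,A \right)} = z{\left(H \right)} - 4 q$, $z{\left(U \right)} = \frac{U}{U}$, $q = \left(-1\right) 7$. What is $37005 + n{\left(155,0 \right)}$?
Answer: $\frac{111044}{3} \approx 37015.0$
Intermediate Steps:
$q = -7$
$z{\left(U \right)} = 1$
$n{\left(H,A \right)} = \frac{29}{3}$ ($n{\left(H,A \right)} = \frac{1 - -28}{3} = \frac{1 + 28}{3} = \frac{1}{3} \cdot 29 = \frac{29}{3}$)
$37005 + n{\left(155,0 \right)} = 37005 + \frac{29}{3} = \frac{111044}{3}$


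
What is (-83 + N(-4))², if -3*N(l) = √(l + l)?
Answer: 61993/9 + 332*I*√2/3 ≈ 6888.1 + 156.51*I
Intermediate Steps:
N(l) = -√2*√l/3 (N(l) = -√(l + l)/3 = -√2*√l/3)
(-83 + N(-4))² = (-83 - √2*√(-4)/3)² = (-83 - √2*2*I/3)² = (-83 - 2*I*√2/3)²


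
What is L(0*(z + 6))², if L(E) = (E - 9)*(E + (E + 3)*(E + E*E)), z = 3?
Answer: 0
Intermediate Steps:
L(E) = (-9 + E)*(E + (3 + E)*(E + E²))
L(0*(z + 6))² = ((0*(3 + 6))*(-36 + (0*(3 + 6))³ - 0*(3 + 6) - 5*(0*(3 + 6))²))² = ((0*9)*(-36 + (0*9)³ - 0*9 - 5*(0*9)²))² = (0*(-36 + 0³ - 32*0 - 5*0²))² = (0*(-36 + 0 + 0 - 5*0))² = (0*(-36 + 0 + 0 + 0))² = (0*(-36))² = 0² = 0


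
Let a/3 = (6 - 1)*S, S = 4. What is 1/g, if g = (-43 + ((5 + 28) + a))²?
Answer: 1/2500 ≈ 0.00040000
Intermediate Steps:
a = 60 (a = 3*((6 - 1)*4) = 3*(5*4) = 3*20 = 60)
g = 2500 (g = (-43 + ((5 + 28) + 60))² = (-43 + (33 + 60))² = (-43 + 93)² = 50² = 2500)
1/g = 1/2500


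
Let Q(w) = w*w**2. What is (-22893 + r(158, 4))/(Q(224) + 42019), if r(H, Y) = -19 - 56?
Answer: -7656/3760481 ≈ -0.0020359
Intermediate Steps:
r(H, Y) = -75
Q(w) = w**3
(-22893 + r(158, 4))/(Q(224) + 42019) = (-22893 - 75)/(224**3 + 42019) = -22968/(11239424 + 42019) = -22968/11281443 = -22968*1/11281443 = -7656/3760481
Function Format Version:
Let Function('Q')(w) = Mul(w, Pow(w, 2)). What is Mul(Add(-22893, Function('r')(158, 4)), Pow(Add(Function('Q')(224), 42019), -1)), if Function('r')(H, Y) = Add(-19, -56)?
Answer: Rational(-7656, 3760481) ≈ -0.0020359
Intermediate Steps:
Function('r')(H, Y) = -75
Function('Q')(w) = Pow(w, 3)
Mul(Add(-22893, Function('r')(158, 4)), Pow(Add(Function('Q')(224), 42019), -1)) = Mul(Add(-22893, -75), Pow(Add(Pow(224, 3), 42019), -1)) = Mul(-22968, Pow(Add(11239424, 42019), -1)) = Mul(-22968, Pow(11281443, -1)) = Mul(-22968, Rational(1, 11281443)) = Rational(-7656, 3760481)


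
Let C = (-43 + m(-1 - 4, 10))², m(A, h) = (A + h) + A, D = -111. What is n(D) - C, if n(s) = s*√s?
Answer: -1849 - 111*I*√111 ≈ -1849.0 - 1169.5*I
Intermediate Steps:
m(A, h) = h + 2*A
n(s) = s^(3/2)
C = 1849 (C = (-43 + (10 + 2*(-1 - 4)))² = (-43 + (10 + 2*(-5)))² = (-43 + (10 - 10))² = (-43 + 0)² = (-43)² = 1849)
n(D) - C = (-111)^(3/2) - 1*1849 = -111*I*√111 - 1849 = -1849 - 111*I*√111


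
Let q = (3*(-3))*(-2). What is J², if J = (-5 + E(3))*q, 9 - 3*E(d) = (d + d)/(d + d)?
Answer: 1764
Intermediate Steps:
E(d) = 8/3 (E(d) = 3 - (d + d)/(3*(d + d)) = 3 - 2*d/(3*(2*d)) = 3 - 2*d*1/(2*d)/3 = 3 - ⅓*1 = 3 - ⅓ = 8/3)
q = 18 (q = -9*(-2) = 18)
J = -42 (J = (-5 + 8/3)*18 = -7/3*18 = -42)
J² = (-42)² = 1764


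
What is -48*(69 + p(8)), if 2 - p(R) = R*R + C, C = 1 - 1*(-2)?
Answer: -192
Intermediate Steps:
C = 3 (C = 1 + 2 = 3)
p(R) = -1 - R² (p(R) = 2 - (R*R + 3) = 2 - (R² + 3) = 2 - (3 + R²) = 2 + (-3 - R²) = -1 - R²)
-48*(69 + p(8)) = -48*(69 + (-1 - 1*8²)) = -48*(69 + (-1 - 1*64)) = -48*(69 + (-1 - 64)) = -48*(69 - 65) = -48*4 = -192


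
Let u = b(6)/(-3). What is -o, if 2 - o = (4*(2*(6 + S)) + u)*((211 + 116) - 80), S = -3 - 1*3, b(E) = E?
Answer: -496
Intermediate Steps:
S = -6 (S = -3 - 3 = -6)
u = -2 (u = 6/(-3) = 6*(-⅓) = -2)
o = 496 (o = 2 - (4*(2*(6 - 6)) - 2)*((211 + 116) - 80) = 2 - (4*(2*0) - 2)*(327 - 80) = 2 - (4*0 - 2)*247 = 2 - (0 - 2)*247 = 2 - (-2)*247 = 2 - 1*(-494) = 2 + 494 = 496)
-o = -1*496 = -496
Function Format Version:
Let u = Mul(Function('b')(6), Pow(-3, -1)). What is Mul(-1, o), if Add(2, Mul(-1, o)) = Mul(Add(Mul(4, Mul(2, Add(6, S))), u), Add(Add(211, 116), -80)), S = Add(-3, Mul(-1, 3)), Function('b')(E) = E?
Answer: -496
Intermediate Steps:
S = -6 (S = Add(-3, -3) = -6)
u = -2 (u = Mul(6, Pow(-3, -1)) = Mul(6, Rational(-1, 3)) = -2)
o = 496 (o = Add(2, Mul(-1, Mul(Add(Mul(4, Mul(2, Add(6, -6))), -2), Add(Add(211, 116), -80)))) = Add(2, Mul(-1, Mul(Add(Mul(4, Mul(2, 0)), -2), Add(327, -80)))) = Add(2, Mul(-1, Mul(Add(Mul(4, 0), -2), 247))) = Add(2, Mul(-1, Mul(Add(0, -2), 247))) = Add(2, Mul(-1, Mul(-2, 247))) = Add(2, Mul(-1, -494)) = Add(2, 494) = 496)
Mul(-1, o) = Mul(-1, 496) = -496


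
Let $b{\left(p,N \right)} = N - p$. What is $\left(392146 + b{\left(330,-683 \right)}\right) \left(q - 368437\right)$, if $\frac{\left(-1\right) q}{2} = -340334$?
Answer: $122123847723$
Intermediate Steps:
$q = 680668$ ($q = \left(-2\right) \left(-340334\right) = 680668$)
$\left(392146 + b{\left(330,-683 \right)}\right) \left(q - 368437\right) = \left(392146 - 1013\right) \left(680668 - 368437\right) = \left(392146 - 1013\right) 312231 = 391133 \cdot 312231 = 122123847723$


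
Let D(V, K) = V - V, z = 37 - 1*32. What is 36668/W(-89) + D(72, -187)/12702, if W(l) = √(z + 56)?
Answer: 36668*√61/61 ≈ 4694.9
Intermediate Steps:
z = 5 (z = 37 - 32 = 5)
W(l) = √61 (W(l) = √(5 + 56) = √61)
D(V, K) = 0
36668/W(-89) + D(72, -187)/12702 = 36668/(√61) + 0/12702 = 36668*(√61/61) + 0*(1/12702) = 36668*√61/61 + 0 = 36668*√61/61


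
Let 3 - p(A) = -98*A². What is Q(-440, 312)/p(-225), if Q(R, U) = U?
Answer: 104/1653751 ≈ 6.2887e-5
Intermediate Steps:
p(A) = 3 + 98*A² (p(A) = 3 - (-98)*A² = 3 + 98*A²)
Q(-440, 312)/p(-225) = 312/(3 + 98*(-225)²) = 312/(3 + 98*50625) = 312/(3 + 4961250) = 312/4961253 = 312*(1/4961253) = 104/1653751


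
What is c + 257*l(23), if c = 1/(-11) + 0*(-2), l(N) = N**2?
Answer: 1495482/11 ≈ 1.3595e+5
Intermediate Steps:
c = -1/11 (c = -1/11 + 0 = -1/11 ≈ -0.090909)
c + 257*l(23) = -1/11 + 257*23**2 = -1/11 + 257*529 = -1/11 + 135953 = 1495482/11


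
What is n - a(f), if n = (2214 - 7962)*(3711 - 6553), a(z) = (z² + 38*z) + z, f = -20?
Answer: 16336196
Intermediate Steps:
a(z) = z² + 39*z
n = 16335816 (n = -5748*(-2842) = 16335816)
n - a(f) = 16335816 - (-20)*(39 - 20) = 16335816 - (-20)*19 = 16335816 - 1*(-380) = 16335816 + 380 = 16336196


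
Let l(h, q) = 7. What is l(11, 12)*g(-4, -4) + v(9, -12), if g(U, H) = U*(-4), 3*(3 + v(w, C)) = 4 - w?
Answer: 322/3 ≈ 107.33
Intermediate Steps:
v(w, C) = -5/3 - w/3 (v(w, C) = -3 + (4 - w)/3 = -3 + (4/3 - w/3) = -5/3 - w/3)
g(U, H) = -4*U
l(11, 12)*g(-4, -4) + v(9, -12) = 7*(-4*(-4)) + (-5/3 - ⅓*9) = 7*16 + (-5/3 - 3) = 112 - 14/3 = 322/3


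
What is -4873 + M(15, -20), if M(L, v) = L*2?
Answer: -4843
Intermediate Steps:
M(L, v) = 2*L
-4873 + M(15, -20) = -4873 + 2*15 = -4873 + 30 = -4843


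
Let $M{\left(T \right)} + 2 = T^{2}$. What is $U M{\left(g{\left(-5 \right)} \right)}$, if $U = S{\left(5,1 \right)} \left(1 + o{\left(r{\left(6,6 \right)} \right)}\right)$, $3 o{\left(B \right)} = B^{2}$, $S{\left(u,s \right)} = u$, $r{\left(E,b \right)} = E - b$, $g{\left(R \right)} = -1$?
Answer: $-5$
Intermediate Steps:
$o{\left(B \right)} = \frac{B^{2}}{3}$
$M{\left(T \right)} = -2 + T^{2}$
$U = 5$ ($U = 5 \left(1 + \frac{\left(6 - 6\right)^{2}}{3}\right) = 5 \left(1 + \frac{0^{2}}{3}\right) = 5 \left(1 + \frac{1}{3} \cdot 0\right) = 5 \left(1 + 0\right) = 5 \cdot 1 = 5$)
$U M{\left(g{\left(-5 \right)} \right)} = 5 \left(-2 + \left(-1\right)^{2}\right) = 5 \left(-2 + 1\right) = 5 \left(-1\right) = -5$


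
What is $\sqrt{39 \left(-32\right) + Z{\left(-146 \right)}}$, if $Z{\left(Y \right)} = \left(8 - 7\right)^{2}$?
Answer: $i \sqrt{1247} \approx 35.313 i$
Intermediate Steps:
$Z{\left(Y \right)} = 1$ ($Z{\left(Y \right)} = 1^{2} = 1$)
$\sqrt{39 \left(-32\right) + Z{\left(-146 \right)}} = \sqrt{39 \left(-32\right) + 1} = \sqrt{-1248 + 1} = \sqrt{-1247} = i \sqrt{1247}$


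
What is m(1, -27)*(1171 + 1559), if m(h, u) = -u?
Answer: 73710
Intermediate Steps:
m(1, -27)*(1171 + 1559) = (-1*(-27))*(1171 + 1559) = 27*2730 = 73710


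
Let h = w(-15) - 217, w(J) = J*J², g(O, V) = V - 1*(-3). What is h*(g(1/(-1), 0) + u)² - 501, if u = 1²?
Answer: -57973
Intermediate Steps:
u = 1
g(O, V) = 3 + V (g(O, V) = V + 3 = 3 + V)
w(J) = J³
h = -3592 (h = (-15)³ - 217 = -3375 - 217 = -3592)
h*(g(1/(-1), 0) + u)² - 501 = -3592*((3 + 0) + 1)² - 501 = -3592*(3 + 1)² - 501 = -3592*4² - 501 = -3592*16 - 501 = -57472 - 501 = -57973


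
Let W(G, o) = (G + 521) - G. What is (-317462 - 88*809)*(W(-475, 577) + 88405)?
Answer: -34561445604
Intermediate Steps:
W(G, o) = 521 (W(G, o) = (521 + G) - G = 521)
(-317462 - 88*809)*(W(-475, 577) + 88405) = (-317462 - 88*809)*(521 + 88405) = (-317462 - 71192)*88926 = -388654*88926 = -34561445604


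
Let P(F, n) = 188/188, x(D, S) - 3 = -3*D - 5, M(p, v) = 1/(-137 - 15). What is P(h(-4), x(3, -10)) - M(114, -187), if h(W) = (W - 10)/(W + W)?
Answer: 153/152 ≈ 1.0066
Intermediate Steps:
h(W) = (-10 + W)/(2*W) (h(W) = (-10 + W)/((2*W)) = (-10 + W)*(1/(2*W)) = (-10 + W)/(2*W))
M(p, v) = -1/152 (M(p, v) = 1/(-152) = -1/152)
x(D, S) = -2 - 3*D (x(D, S) = 3 + (-3*D - 5) = 3 + (-5 - 3*D) = -2 - 3*D)
P(F, n) = 1 (P(F, n) = 188*(1/188) = 1)
P(h(-4), x(3, -10)) - M(114, -187) = 1 - 1*(-1/152) = 1 + 1/152 = 153/152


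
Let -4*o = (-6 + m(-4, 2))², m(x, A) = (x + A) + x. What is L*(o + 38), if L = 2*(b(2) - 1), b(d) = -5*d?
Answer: -44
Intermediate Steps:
m(x, A) = A + 2*x (m(x, A) = (A + x) + x = A + 2*x)
o = -36 (o = -(-6 + (2 + 2*(-4)))²/4 = -(-6 + (2 - 8))²/4 = -(-6 - 6)²/4 = -¼*(-12)² = -¼*144 = -36)
L = -22 (L = 2*(-5*2 - 1) = 2*(-10 - 1) = 2*(-11) = -22)
L*(o + 38) = -22*(-36 + 38) = -22*2 = -44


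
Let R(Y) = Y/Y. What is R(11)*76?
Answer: 76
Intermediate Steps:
R(Y) = 1
R(11)*76 = 1*76 = 76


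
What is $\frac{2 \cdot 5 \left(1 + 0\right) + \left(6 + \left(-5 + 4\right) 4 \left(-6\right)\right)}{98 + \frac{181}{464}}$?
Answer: $\frac{18560}{45653} \approx 0.40655$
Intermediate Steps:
$\frac{2 \cdot 5 \left(1 + 0\right) + \left(6 + \left(-5 + 4\right) 4 \left(-6\right)\right)}{98 + \frac{181}{464}} = \frac{2 \cdot 5 \cdot 1 + \left(6 + \left(-1\right) 4 \left(-6\right)\right)}{98 + 181 \cdot \frac{1}{464}} = \frac{2 \cdot 5 + \left(6 - -24\right)}{98 + \frac{181}{464}} = \frac{10 + \left(6 + 24\right)}{\frac{45653}{464}} = \left(10 + 30\right) \frac{464}{45653} = 40 \cdot \frac{464}{45653} = \frac{18560}{45653}$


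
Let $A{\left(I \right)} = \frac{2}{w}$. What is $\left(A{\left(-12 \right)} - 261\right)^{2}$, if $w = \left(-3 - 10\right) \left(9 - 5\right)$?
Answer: $\frac{46063369}{676} \approx 68141.0$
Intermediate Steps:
$w = -52$ ($w = \left(-13\right) 4 = -52$)
$A{\left(I \right)} = - \frac{1}{26}$ ($A{\left(I \right)} = \frac{2}{-52} = 2 \left(- \frac{1}{52}\right) = - \frac{1}{26}$)
$\left(A{\left(-12 \right)} - 261\right)^{2} = \left(- \frac{1}{26} - 261\right)^{2} = \left(- \frac{6787}{26}\right)^{2} = \frac{46063369}{676}$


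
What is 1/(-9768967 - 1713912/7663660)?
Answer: -1915915/18716510838283 ≈ -1.0236e-7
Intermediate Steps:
1/(-9768967 - 1713912/7663660) = 1/(-9768967 - 1713912*1/7663660) = 1/(-9768967 - 428478/1915915) = 1/(-18716510838283/1915915) = -1915915/18716510838283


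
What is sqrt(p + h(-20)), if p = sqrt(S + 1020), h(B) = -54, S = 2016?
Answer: sqrt(-54 + 2*sqrt(759)) ≈ 1.0488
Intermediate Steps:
p = 2*sqrt(759) (p = sqrt(2016 + 1020) = sqrt(3036) = 2*sqrt(759) ≈ 55.100)
sqrt(p + h(-20)) = sqrt(2*sqrt(759) - 54) = sqrt(-54 + 2*sqrt(759))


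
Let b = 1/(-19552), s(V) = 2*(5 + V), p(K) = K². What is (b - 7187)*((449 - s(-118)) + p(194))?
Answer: -414113103075/1504 ≈ -2.7534e+8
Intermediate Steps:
s(V) = 10 + 2*V
b = -1/19552 ≈ -5.1146e-5
(b - 7187)*((449 - s(-118)) + p(194)) = (-1/19552 - 7187)*((449 - (10 + 2*(-118))) + 194²) = -140520225*((449 - (10 - 236)) + 37636)/19552 = -140520225*((449 - 1*(-226)) + 37636)/19552 = -140520225*((449 + 226) + 37636)/19552 = -140520225*(675 + 37636)/19552 = -140520225/19552*38311 = -414113103075/1504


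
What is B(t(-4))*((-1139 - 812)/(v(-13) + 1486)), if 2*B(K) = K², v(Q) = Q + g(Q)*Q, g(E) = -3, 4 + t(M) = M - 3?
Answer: -236071/3024 ≈ -78.066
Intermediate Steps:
t(M) = -7 + M (t(M) = -4 + (M - 3) = -4 + (-3 + M) = -7 + M)
v(Q) = -2*Q (v(Q) = Q - 3*Q = -2*Q)
B(K) = K²/2
B(t(-4))*((-1139 - 812)/(v(-13) + 1486)) = ((-7 - 4)²/2)*((-1139 - 812)/(-2*(-13) + 1486)) = ((½)*(-11)²)*(-1951/(26 + 1486)) = ((½)*121)*(-1951/1512) = 121*(-1951*1/1512)/2 = (121/2)*(-1951/1512) = -236071/3024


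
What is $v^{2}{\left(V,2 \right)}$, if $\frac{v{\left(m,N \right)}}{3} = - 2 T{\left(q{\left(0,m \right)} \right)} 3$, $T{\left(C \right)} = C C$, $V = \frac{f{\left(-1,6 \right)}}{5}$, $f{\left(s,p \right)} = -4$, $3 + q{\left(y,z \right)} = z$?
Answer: $\frac{42224004}{625} \approx 67558.0$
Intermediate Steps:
$q{\left(y,z \right)} = -3 + z$
$V = - \frac{4}{5} \approx -0.8$
$T{\left(C \right)} = C^{2}$
$v{\left(m,N \right)} = - 18 \left(-3 + m\right)^{2}$ ($v{\left(m,N \right)} = 3 - 2 \left(-3 + m\right)^{2} \cdot 3 = 3 \left(- 6 \left(-3 + m\right)^{2}\right) = - 18 \left(-3 + m\right)^{2}$)
$v^{2}{\left(V,2 \right)} = \left(- 18 \left(-3 - \frac{4}{5}\right)^{2}\right)^{2} = \left(- 18 \left(- \frac{19}{5}\right)^{2}\right)^{2} = \left(\left(-18\right) \frac{361}{25}\right)^{2} = \left(- \frac{6498}{25}\right)^{2} = \frac{42224004}{625}$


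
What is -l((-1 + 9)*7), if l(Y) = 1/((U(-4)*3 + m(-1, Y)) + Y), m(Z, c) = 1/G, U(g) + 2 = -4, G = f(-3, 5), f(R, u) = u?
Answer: -5/191 ≈ -0.026178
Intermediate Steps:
G = 5
U(g) = -6 (U(g) = -2 - 4 = -6)
m(Z, c) = ⅕ (m(Z, c) = 1/5 = ⅕)
l(Y) = 1/(-89/5 + Y) (l(Y) = 1/((-6*3 + ⅕) + Y) = 1/((-18 + ⅕) + Y) = 1/(-89/5 + Y))
-l((-1 + 9)*7) = -5/(-89 + 5*((-1 + 9)*7)) = -5/(-89 + 5*(8*7)) = -5/(-89 + 5*56) = -5/(-89 + 280) = -5/191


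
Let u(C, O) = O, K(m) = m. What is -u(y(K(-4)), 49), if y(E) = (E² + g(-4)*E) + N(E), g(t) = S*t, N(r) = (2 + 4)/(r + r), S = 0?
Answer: -49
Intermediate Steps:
N(r) = 3/r (N(r) = 6/((2*r)) = 6*(1/(2*r)) = 3/r)
g(t) = 0 (g(t) = 0*t = 0)
y(E) = E² + 3/E (y(E) = (E² + 0*E) + 3/E = (E² + 0) + 3/E = E² + 3/E)
-u(y(K(-4)), 49) = -1*49 = -49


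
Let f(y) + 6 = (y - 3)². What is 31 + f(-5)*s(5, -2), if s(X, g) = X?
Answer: 321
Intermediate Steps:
f(y) = -6 + (-3 + y)² (f(y) = -6 + (y - 3)² = -6 + (-3 + y)²)
31 + f(-5)*s(5, -2) = 31 + (-6 + (-3 - 5)²)*5 = 31 + (-6 + (-8)²)*5 = 31 + (-6 + 64)*5 = 31 + 58*5 = 31 + 290 = 321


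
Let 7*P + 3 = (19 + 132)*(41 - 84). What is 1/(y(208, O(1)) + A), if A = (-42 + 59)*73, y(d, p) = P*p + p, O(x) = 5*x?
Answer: -1/3394 ≈ -0.00029464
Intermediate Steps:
P = -928 (P = -3/7 + ((19 + 132)*(41 - 84))/7 = -3/7 + (151*(-43))/7 = -3/7 + (⅐)*(-6493) = -3/7 - 6493/7 = -928)
y(d, p) = -927*p (y(d, p) = -928*p + p = -927*p)
A = 1241 (A = 17*73 = 1241)
1/(y(208, O(1)) + A) = 1/(-4635 + 1241) = 1/(-3394) = -1/3394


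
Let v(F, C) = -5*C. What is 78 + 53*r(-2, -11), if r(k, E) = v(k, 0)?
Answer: 78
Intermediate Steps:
r(k, E) = 0 (r(k, E) = -5*0 = 0)
78 + 53*r(-2, -11) = 78 + 53*0 = 78 + 0 = 78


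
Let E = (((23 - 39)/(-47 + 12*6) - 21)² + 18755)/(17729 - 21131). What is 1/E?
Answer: -354375/2002426 ≈ -0.17697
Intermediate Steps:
E = -2002426/354375 (E = ((-16/(-47 + 72) - 21)² + 18755)/(-3402) = ((-16/25 - 21)² + 18755)*(-1/3402) = ((-541/25)² + 18755)*(-1/3402) = (292681/625 + 18755)*(-1/3402) = (12014556/625)*(-1/3402) = -2002426/354375 ≈ -5.6506)
1/E = 1/(-2002426/354375) = -354375/2002426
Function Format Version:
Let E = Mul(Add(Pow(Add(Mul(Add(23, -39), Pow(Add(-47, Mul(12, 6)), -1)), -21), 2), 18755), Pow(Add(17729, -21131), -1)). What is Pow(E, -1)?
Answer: Rational(-354375, 2002426) ≈ -0.17697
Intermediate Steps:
E = Rational(-2002426, 354375) (E = Mul(Add(Pow(Add(Mul(-16, Pow(Add(-47, 72), -1)), -21), 2), 18755), Pow(-3402, -1)) = Mul(Add(Pow(Add(Mul(-16, Pow(25, -1)), -21), 2), 18755), Rational(-1, 3402)) = Mul(Add(Pow(Add(Mul(-16, Rational(1, 25)), -21), 2), 18755), Rational(-1, 3402)) = Mul(Add(Pow(Add(Rational(-16, 25), -21), 2), 18755), Rational(-1, 3402)) = Mul(Add(Pow(Rational(-541, 25), 2), 18755), Rational(-1, 3402)) = Mul(Add(Rational(292681, 625), 18755), Rational(-1, 3402)) = Mul(Rational(12014556, 625), Rational(-1, 3402)) = Rational(-2002426, 354375) ≈ -5.6506)
Pow(E, -1) = Pow(Rational(-2002426, 354375), -1) = Rational(-354375, 2002426)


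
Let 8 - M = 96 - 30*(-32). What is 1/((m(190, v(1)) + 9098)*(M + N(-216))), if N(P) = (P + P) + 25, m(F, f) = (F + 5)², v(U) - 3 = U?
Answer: -1/68563965 ≈ -1.4585e-8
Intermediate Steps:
v(U) = 3 + U
m(F, f) = (5 + F)²
M = -1048 (M = 8 - (96 - 30*(-32)) = 8 - (96 + 960) = 8 - 1*1056 = 8 - 1056 = -1048)
N(P) = 25 + 2*P (N(P) = 2*P + 25 = 25 + 2*P)
1/((m(190, v(1)) + 9098)*(M + N(-216))) = 1/(((5 + 190)² + 9098)*(-1048 + (25 + 2*(-216)))) = 1/((195² + 9098)*(-1048 + (25 - 432))) = 1/((38025 + 9098)*(-1048 - 407)) = 1/(47123*(-1455)) = 1/(-68563965) = -1/68563965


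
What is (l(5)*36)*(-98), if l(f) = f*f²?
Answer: -441000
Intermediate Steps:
l(f) = f³
(l(5)*36)*(-98) = (5³*36)*(-98) = (125*36)*(-98) = 4500*(-98) = -441000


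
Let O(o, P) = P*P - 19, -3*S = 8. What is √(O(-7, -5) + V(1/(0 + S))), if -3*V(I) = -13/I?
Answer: 5*I*√2/3 ≈ 2.357*I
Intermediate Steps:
S = -8/3 (S = -⅓*8 = -8/3 ≈ -2.6667)
V(I) = 13/(3*I) (V(I) = -(-13)/(3*I) = 13/(3*I))
O(o, P) = -19 + P² (O(o, P) = P² - 19 = -19 + P²)
√(O(-7, -5) + V(1/(0 + S))) = √((-19 + (-5)²) + 13/(3*(1/(0 - 8/3)))) = √((-19 + 25) + 13/(3*(1/(-8/3)))) = √(6 + 13/(3*(-3/8))) = √(6 + (13/3)*(-8/3)) = √(6 - 104/9) = √(-50/9) = 5*I*√2/3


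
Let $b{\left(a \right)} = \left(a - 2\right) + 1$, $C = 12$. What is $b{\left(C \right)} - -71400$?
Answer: $71411$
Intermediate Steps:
$b{\left(a \right)} = -1 + a$ ($b{\left(a \right)} = \left(-2 + a\right) + 1 = -1 + a$)
$b{\left(C \right)} - -71400 = \left(-1 + 12\right) - -71400 = 11 + 71400 = 71411$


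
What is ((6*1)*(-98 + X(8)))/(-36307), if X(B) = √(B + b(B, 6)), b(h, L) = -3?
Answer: 588/36307 - 6*√5/36307 ≈ 0.015826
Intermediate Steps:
X(B) = √(-3 + B) (X(B) = √(B - 3) = √(-3 + B))
((6*1)*(-98 + X(8)))/(-36307) = ((6*1)*(-98 + √(-3 + 8)))/(-36307) = (6*(-98 + √5))*(-1/36307) = (-588 + 6*√5)*(-1/36307) = 588/36307 - 6*√5/36307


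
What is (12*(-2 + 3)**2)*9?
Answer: 108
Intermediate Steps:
(12*(-2 + 3)**2)*9 = (12*1**2)*9 = (12*1)*9 = 12*9 = 108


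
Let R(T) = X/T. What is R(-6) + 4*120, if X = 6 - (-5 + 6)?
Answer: 2875/6 ≈ 479.17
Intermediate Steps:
X = 5 (X = 6 - 1*1 = 6 - 1 = 5)
R(T) = 5/T
R(-6) + 4*120 = 5/(-6) + 4*120 = 5*(-⅙) + 480 = -⅚ + 480 = 2875/6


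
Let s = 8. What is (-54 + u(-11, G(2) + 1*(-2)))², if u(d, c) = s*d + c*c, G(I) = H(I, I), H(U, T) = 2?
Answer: 20164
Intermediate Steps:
G(I) = 2
u(d, c) = c² + 8*d (u(d, c) = 8*d + c*c = 8*d + c² = c² + 8*d)
(-54 + u(-11, G(2) + 1*(-2)))² = (-54 + ((2 + 1*(-2))² + 8*(-11)))² = (-54 + ((2 - 2)² - 88))² = (-54 + (0² - 88))² = (-54 + (0 - 88))² = (-54 - 88)² = (-142)² = 20164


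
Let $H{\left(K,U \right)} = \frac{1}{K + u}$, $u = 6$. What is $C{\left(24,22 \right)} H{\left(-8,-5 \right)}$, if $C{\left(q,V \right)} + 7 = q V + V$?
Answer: $- \frac{543}{2} \approx -271.5$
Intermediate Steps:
$C{\left(q,V \right)} = -7 + V + V q$ ($C{\left(q,V \right)} = -7 + \left(q V + V\right) = -7 + \left(V q + V\right) = -7 + \left(V + V q\right) = -7 + V + V q$)
$H{\left(K,U \right)} = \frac{1}{6 + K}$ ($H{\left(K,U \right)} = \frac{1}{K + 6} = \frac{1}{6 + K}$)
$C{\left(24,22 \right)} H{\left(-8,-5 \right)} = \frac{-7 + 22 + 22 \cdot 24}{6 - 8} = \frac{-7 + 22 + 528}{-2} = 543 \left(- \frac{1}{2}\right) = - \frac{543}{2}$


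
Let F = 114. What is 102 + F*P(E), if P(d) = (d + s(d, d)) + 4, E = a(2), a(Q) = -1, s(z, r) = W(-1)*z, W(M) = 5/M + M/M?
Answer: 900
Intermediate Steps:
W(M) = 1 + 5/M (W(M) = 5/M + 1 = 1 + 5/M)
s(z, r) = -4*z (s(z, r) = ((5 - 1)/(-1))*z = (-1*4)*z = -4*z)
E = -1
P(d) = 4 - 3*d (P(d) = (d - 4*d) + 4 = -3*d + 4 = 4 - 3*d)
102 + F*P(E) = 102 + 114*(4 - 3*(-1)) = 102 + 114*(4 + 3) = 102 + 114*7 = 102 + 798 = 900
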